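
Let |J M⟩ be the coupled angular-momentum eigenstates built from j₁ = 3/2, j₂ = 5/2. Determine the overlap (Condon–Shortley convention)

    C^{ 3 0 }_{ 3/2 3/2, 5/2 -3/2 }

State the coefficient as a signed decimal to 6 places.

triangle: 1!*2!*4!/8! = 48/40320
(j±m)!: 3!*0!*1!*4!*3!*3! = 5184
prefactor² = (2J+1)*Δ*N² = 216/5
  k=0: +1/(0!*1!*0!*1!*2!*3!) = 1/12
Σ = 1/12  ⇒  CG² = 216/5*1/12² = 3/10
CG = +√(3/10) = +0.547723

+√(3/10) ≈ +0.547723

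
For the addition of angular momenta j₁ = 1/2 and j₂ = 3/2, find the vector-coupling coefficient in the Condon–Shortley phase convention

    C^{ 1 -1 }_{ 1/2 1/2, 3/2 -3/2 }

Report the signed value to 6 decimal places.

+0.866025  (= +√(3/4))

√[3·1!0!2!/4! · 1!0!0!3!0!2!] = √(3)
  +(−1)^0/∏(0,1,0,0,0,2)! = 1/2  (running 1/2)
⟨..|..⟩ = √(3)·(1/2) = +0.866025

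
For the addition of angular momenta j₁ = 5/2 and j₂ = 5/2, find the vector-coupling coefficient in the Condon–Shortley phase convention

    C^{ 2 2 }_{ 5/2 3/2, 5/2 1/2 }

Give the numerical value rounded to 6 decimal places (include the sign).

√[5·3!2!2!/8! · 4!1!3!2!4!0!] = √(144/7)
  +(−1)^1/∏(1,2,0,2,2,0)! = -1/8  (running -1/8)
⟨..|..⟩ = √(144/7)·(-1/8) = -0.566947

−√(9/28) = -0.566947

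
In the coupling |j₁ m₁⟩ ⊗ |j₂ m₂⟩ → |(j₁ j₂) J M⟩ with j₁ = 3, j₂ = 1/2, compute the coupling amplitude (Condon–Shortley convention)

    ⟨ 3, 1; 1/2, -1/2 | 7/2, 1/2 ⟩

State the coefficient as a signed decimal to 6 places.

+0.654654

√[8·0!6!1!/8! · 4!2!0!1!4!3!] = √(6912/7)
  +(−1)^0/∏(0,0,2,0,4,1)! = 1/48  (running 1/48)
⟨..|..⟩ = √(6912/7)·(1/48) = +0.654654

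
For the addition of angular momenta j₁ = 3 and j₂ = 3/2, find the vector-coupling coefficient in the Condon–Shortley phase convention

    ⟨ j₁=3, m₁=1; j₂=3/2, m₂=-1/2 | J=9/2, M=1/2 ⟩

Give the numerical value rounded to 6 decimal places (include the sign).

j₁+j₂−J=0  J+j₁−j₂=6  J−j₁+j₂=3  j₁+j₂+J+1=10
(j₁±m₁, j₂±m₂, J±M) = (4,2,1,2,5,4)
P² = 23040/7
sum k=0..0:
  [0] +1/96 = 1/96
S = 1/96
C² = P²·S² = 5/14 ; C = +0.597614

+0.597614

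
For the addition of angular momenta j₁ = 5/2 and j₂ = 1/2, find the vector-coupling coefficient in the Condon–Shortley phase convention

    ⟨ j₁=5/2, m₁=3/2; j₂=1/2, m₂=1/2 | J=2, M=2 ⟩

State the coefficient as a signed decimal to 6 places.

−√(1/6) = -0.408248

j₁+j₂−J=1  J+j₁−j₂=4  J−j₁+j₂=0  j₁+j₂+J+1=6
(j₁±m₁, j₂±m₂, J±M) = (4,1,1,0,4,0)
P² = 96
sum k=1..1:
  [1] −1/24 = -1/24
S = -1/24
C² = P²·S² = 1/6 ; C = -0.408248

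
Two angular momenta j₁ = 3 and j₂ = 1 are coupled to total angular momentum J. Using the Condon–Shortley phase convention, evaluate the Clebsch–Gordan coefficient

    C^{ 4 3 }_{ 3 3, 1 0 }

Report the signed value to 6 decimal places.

triangle: 0!·6!·2!/9! = 1440/362880
(j±m)!: 6!·0!·1!·1!·7!·1! = 3628800
prefactor² = (2J+1)·Δ·N² = 129600
  k=0: +1/(0!·0!·0!·1!·6!·1!) = 1/720
Σ = 1/720  ⇒  CG² = 129600·1/720² = 1/4
CG = +√(1/4) = +0.500000

+0.500000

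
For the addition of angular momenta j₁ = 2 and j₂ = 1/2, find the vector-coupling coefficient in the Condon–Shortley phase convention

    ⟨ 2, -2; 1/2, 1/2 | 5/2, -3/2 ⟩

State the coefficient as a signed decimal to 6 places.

j₁+j₂−J=0  J+j₁−j₂=4  J−j₁+j₂=1  j₁+j₂+J+1=6
(j₁±m₁, j₂±m₂, J±M) = (0,4,1,0,1,4)
P² = 576/5
sum k=0..0:
  [0] +1/24 = 1/24
S = 1/24
C² = P²·S² = 1/5 ; C = +0.447214

+√(1/5) = +0.447214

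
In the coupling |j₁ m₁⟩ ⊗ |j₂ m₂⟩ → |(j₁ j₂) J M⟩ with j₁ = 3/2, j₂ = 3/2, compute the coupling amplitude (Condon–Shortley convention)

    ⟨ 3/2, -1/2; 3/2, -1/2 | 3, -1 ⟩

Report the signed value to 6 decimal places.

j₁+j₂−J=0  J+j₁−j₂=3  J−j₁+j₂=3  j₁+j₂+J+1=7
(j₁±m₁, j₂±m₂, J±M) = (1,2,1,2,2,4)
P² = 48/5
sum k=0..0:
  [0] +1/4 = 1/4
S = 1/4
C² = P²·S² = 3/5 ; C = +0.774597

+0.774597  (= +√(3/5))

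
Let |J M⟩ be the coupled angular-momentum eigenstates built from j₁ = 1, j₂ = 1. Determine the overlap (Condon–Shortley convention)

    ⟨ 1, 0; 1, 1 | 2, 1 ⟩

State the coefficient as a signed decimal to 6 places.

+0.707107  (= +√(1/2))

triangle: 0!×2!×2!/5! = 4/120
(j±m)!: 1!×1!×2!×0!×3!×1! = 12
prefactor² = (2J+1)×Δ×N² = 2
  k=0: +1/(0!×0!×1!×2!×1!×0!) = 1/2
Σ = 1/2  ⇒  CG² = 2×1/2² = 1/2
CG = +√(1/2) = +0.707107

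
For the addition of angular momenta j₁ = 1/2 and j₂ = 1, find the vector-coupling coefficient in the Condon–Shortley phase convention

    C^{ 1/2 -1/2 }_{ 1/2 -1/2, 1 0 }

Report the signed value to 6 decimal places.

−√(1/3) = -0.577350

j₁+j₂−J=1  J+j₁−j₂=0  J−j₁+j₂=1  j₁+j₂+J+1=3
(j₁±m₁, j₂±m₂, J±M) = (0,1,1,1,0,1)
P² = 1/3
sum k=1..1:
  [1] −1/1 = -1
S = -1
C² = P²·S² = 1/3 ; C = -0.577350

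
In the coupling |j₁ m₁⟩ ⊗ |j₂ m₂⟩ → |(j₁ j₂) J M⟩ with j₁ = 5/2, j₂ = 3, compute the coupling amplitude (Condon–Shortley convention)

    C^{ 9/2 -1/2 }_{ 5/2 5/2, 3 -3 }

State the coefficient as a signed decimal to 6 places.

j₁+j₂−J=1  J+j₁−j₂=4  J−j₁+j₂=5  j₁+j₂+J+1=11
(j₁±m₁, j₂±m₂, J±M) = (5,0,0,6,4,5)
P² = 13824000/77
sum k=0..0:
  [0] +1/2880 = 1/2880
S = 1/2880
C² = P²·S² = 5/231 ; C = +0.147122

+0.147122  (= +√(5/231))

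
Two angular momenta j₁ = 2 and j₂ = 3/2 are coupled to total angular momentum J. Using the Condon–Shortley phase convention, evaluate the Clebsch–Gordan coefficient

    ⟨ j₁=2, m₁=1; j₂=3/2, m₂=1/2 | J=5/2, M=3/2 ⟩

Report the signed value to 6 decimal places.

√[6·1!3!2!/7! · 3!1!2!1!4!1!] = √(144/35)
  +(−1)^0/∏(0,1,1,2,2,0)! = 1/4  (running 1/4)
  +(−1)^1/∏(1,0,0,1,3,1)! = -1/6  (running 1/12)
⟨..|..⟩ = √(144/35)·(1/12) = +0.169031

+√(1/35) = +0.169031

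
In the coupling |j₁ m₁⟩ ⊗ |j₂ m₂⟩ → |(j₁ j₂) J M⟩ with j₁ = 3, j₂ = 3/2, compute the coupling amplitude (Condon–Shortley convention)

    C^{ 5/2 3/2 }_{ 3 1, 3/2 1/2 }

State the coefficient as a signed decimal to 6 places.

j₁+j₂−J=2  J+j₁−j₂=4  J−j₁+j₂=1  j₁+j₂+J+1=8
(j₁±m₁, j₂±m₂, J±M) = (4,2,2,1,4,1)
P² = 576/35
sum k=1..2:
  [1] −1/6 = -1/6
  [2] +1/48 = 1/48
S = -7/48
C² = P²·S² = 7/20 ; C = -0.591608

−√(7/20) ≈ -0.591608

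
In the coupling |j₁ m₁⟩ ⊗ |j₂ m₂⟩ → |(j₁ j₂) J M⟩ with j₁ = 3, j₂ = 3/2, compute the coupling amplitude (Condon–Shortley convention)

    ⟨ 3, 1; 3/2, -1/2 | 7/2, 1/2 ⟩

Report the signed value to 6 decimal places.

j₁+j₂−J=1  J+j₁−j₂=5  J−j₁+j₂=2  j₁+j₂+J+1=9
(j₁±m₁, j₂±m₂, J±M) = (4,2,1,2,4,3)
P² = 512/7
sum k=0..1:
  [0] +1/12 = 1/12
  [1] −1/48 = -1/48
S = 1/16
C² = P²·S² = 2/7 ; C = +0.534522

+√(2/7) ≈ +0.534522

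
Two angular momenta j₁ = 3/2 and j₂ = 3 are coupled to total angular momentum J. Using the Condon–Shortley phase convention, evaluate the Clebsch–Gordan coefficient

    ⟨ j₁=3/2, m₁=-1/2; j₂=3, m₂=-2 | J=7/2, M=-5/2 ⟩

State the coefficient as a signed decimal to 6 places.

triangle: 1!×2!×5!/9! = 240/362880
(j±m)!: 1!×2!×1!×5!×1!×6! = 172800
prefactor² = (2J+1)×Δ×N² = 6400/7
  k=0: +1/(0!×1!×2!×1!×0!×4!) = 1/48
  k=1: −1/(1!×0!×1!×0!×1!×5!) = -1/120
Σ = 1/80  ⇒  CG² = 6400/7×1/80² = 1/7
CG = +√(1/7) = +0.377964

+√(1/7) = +0.377964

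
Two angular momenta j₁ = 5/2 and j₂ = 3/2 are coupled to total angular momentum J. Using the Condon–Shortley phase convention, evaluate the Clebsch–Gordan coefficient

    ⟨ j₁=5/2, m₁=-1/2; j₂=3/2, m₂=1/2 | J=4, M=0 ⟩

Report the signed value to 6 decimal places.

j₁+j₂−J=0  J+j₁−j₂=5  J−j₁+j₂=3  j₁+j₂+J+1=9
(j₁±m₁, j₂±m₂, J±M) = (2,3,2,1,4,4)
P² = 1728/7
sum k=0..0:
  [0] +1/24 = 1/24
S = 1/24
C² = P²·S² = 3/7 ; C = +0.654654

+0.654654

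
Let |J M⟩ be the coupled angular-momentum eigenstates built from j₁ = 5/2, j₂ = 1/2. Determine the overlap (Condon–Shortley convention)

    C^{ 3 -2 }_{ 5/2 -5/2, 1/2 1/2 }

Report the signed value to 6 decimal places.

+0.408248  (= +√(1/6))

√[7·0!5!1!/7! · 0!5!1!0!1!5!] = √(2400)
  +(−1)^0/∏(0,0,5,1,0,0)! = 1/120  (running 1/120)
⟨..|..⟩ = √(2400)·(1/120) = +0.408248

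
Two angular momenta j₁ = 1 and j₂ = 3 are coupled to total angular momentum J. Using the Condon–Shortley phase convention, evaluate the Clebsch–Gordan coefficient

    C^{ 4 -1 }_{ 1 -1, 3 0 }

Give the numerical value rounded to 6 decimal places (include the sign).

triangle: 0!·2!·6!/9! = 1440/362880
(j±m)!: 0!·2!·3!·3!·3!·5! = 51840
prefactor² = (2J+1)·Δ·N² = 12960/7
  k=0: +1/(0!·0!·2!·3!·0!·3!) = 1/72
Σ = 1/72  ⇒  CG² = 12960/7·1/72² = 5/14
CG = +√(5/14) = +0.597614

+0.597614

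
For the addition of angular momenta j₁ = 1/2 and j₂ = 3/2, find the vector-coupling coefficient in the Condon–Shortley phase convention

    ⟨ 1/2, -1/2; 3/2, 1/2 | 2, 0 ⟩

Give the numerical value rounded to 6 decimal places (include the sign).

+√(1/2) ≈ +0.707107

√[5·0!1!3!/5! · 0!1!2!1!2!2!] = √(2)
  +(−1)^0/∏(0,0,1,2,0,1)! = 1/2  (running 1/2)
⟨..|..⟩ = √(2)·(1/2) = +0.707107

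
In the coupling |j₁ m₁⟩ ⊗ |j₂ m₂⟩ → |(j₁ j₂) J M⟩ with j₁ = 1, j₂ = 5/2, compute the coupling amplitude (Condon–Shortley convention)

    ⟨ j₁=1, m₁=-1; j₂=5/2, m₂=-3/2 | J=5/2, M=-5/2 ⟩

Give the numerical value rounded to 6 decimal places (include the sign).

−√(2/7) ≈ -0.534522

√[6·1!1!4!/7! · 0!2!1!4!0!5!] = √(1152/7)
  +(−1)^1/∏(1,0,1,0,0,4)! = -1/24  (running -1/24)
⟨..|..⟩ = √(1152/7)·(-1/24) = -0.534522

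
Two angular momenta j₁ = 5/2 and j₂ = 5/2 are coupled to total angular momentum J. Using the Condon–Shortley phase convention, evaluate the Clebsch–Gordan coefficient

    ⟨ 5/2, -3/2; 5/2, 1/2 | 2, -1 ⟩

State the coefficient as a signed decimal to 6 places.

+0.377964  (= +√(1/7))

triangle: 3!×2!×2!/8! = 24/40320
(j±m)!: 1!×4!×3!×2!×1!×3! = 1728
prefactor² = (2J+1)×Δ×N² = 36/7
  k=2: +1/(2!×1!×2!×1!×0!×1!) = 1/4
  k=3: −1/(3!×0!×1!×0!×1!×2!) = -1/12
Σ = 1/6  ⇒  CG² = 36/7×1/6² = 1/7
CG = +√(1/7) = +0.377964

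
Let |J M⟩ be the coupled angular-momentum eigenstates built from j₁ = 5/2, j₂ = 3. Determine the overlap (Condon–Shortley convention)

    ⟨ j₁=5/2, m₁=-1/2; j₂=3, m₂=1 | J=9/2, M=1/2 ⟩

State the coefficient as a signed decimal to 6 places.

−√(160/693) ≈ -0.480500

j₁+j₂−J=1  J+j₁−j₂=4  J−j₁+j₂=5  j₁+j₂+J+1=11
(j₁±m₁, j₂±m₂, J±M) = (2,3,4,2,5,4)
P² = 92160/77
sum k=0..1:
  [0] +1/144 = 1/144
  [1] −1/48 = -1/48
S = -1/72
C² = P²·S² = 160/693 ; C = -0.480500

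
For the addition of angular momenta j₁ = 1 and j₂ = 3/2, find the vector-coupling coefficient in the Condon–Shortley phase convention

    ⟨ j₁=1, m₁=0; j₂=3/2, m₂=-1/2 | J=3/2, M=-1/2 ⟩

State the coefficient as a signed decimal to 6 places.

√[4·1!1!2!/5! · 1!1!1!2!1!2!] = √(4/15)
  +(−1)^0/∏(0,1,1,1,0,1)! = 1  (running 1)
  +(−1)^1/∏(1,0,0,0,1,2)! = -1/2  (running 1/2)
⟨..|..⟩ = √(4/15)·(1/2) = +0.258199

+√(1/15) = +0.258199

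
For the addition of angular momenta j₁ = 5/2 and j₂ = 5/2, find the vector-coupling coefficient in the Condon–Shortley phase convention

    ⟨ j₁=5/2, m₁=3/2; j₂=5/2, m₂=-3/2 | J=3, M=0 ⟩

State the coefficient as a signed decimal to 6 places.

√[7·2!3!3!/9! · 4!1!1!4!3!3!] = √(144/5)
  +(−1)^0/∏(0,2,1,1,2,2)! = 1/8  (running 1/8)
  +(−1)^1/∏(1,1,0,0,3,3)! = -1/36  (running 7/72)
⟨..|..⟩ = √(144/5)·(7/72) = +0.521749

+√(49/180) ≈ +0.521749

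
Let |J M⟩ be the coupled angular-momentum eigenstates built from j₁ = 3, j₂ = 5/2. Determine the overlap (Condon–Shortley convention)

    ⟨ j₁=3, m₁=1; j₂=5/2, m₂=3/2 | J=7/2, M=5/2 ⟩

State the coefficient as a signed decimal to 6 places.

−√(10/63) ≈ -0.398410

j₁+j₂−J=2  J+j₁−j₂=4  J−j₁+j₂=3  j₁+j₂+J+1=10
(j₁±m₁, j₂±m₂, J±M) = (4,2,4,1,6,1)
P² = 18432/35
sum k=1..2:
  [1] −1/36 = -1/36
  [2] +1/96 = 1/96
S = -5/288
C² = P²·S² = 10/63 ; C = -0.398410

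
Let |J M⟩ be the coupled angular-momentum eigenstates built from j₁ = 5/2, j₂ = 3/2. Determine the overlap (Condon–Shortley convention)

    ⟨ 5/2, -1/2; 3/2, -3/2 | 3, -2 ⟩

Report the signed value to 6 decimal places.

+√(1/2) = +0.707107

√[7·1!4!2!/8! · 2!3!0!3!1!5!] = √(72)
  +(−1)^0/∏(0,1,3,0,1,2)! = 1/12  (running 1/12)
⟨..|..⟩ = √(72)·(1/12) = +0.707107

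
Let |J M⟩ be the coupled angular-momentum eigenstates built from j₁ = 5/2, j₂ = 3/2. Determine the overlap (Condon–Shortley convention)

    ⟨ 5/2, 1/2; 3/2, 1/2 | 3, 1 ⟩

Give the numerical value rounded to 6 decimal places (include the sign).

−√(1/60) = -0.129099

triangle: 1!·4!·2!/8! = 48/40320
(j±m)!: 3!·2!·2!·1!·4!·2! = 1152
prefactor² = (2J+1)·Δ·N² = 48/5
  k=0: +1/(0!·1!·2!·2!·2!·0!) = 1/8
  k=1: −1/(1!·0!·1!·1!·3!·1!) = -1/6
Σ = -1/24  ⇒  CG² = 48/5·(-1/24)² = 1/60
CG = −√(1/60) = -0.129099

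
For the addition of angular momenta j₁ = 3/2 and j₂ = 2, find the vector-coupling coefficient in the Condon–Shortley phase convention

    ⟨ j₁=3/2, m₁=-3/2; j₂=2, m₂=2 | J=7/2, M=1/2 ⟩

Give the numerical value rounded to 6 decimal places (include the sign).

+0.169031

triangle: 0!·3!·4!/8! = 144/40320
(j±m)!: 0!·3!·4!·0!·4!·3! = 20736
prefactor² = (2J+1)·Δ·N² = 20736/35
  k=0: +1/(0!·0!·3!·4!·0!·0!) = 1/144
Σ = 1/144  ⇒  CG² = 20736/35·1/144² = 1/35
CG = +√(1/35) = +0.169031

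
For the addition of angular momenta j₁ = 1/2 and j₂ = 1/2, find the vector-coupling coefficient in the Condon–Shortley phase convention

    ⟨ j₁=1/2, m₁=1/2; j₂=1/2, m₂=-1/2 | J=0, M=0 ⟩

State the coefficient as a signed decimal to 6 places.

triangle: 1!×0!×0!/2! = 1/2
(j±m)!: 1!×0!×0!×1!×0!×0! = 1
prefactor² = (2J+1)×Δ×N² = 1/2
  k=0: +1/(0!×1!×0!×0!×0!×0!) = 1
Σ = 1  ⇒  CG² = 1/2×1² = 1/2
CG = +√(1/2) = +0.707107

+√(1/2) = +0.707107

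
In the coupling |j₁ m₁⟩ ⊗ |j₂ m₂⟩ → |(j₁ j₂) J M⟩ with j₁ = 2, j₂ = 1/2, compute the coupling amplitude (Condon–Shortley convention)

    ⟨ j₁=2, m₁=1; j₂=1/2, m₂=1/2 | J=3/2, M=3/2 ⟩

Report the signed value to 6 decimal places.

triangle: 1!·3!·0!/5! = 6/120
(j±m)!: 3!·1!·1!·0!·3!·0! = 36
prefactor² = (2J+1)·Δ·N² = 36/5
  k=1: −1/(1!·0!·0!·0!·3!·0!) = -1/6
Σ = -1/6  ⇒  CG² = 36/5·(-1/6)² = 1/5
CG = −√(1/5) = -0.447214

−√(1/5) = -0.447214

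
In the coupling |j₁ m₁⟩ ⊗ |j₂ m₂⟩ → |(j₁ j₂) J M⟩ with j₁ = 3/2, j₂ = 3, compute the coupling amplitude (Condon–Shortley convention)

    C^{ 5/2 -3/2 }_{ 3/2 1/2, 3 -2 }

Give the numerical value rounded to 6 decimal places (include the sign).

j₁+j₂−J=2  J+j₁−j₂=1  J−j₁+j₂=4  j₁+j₂+J+1=8
(j₁±m₁, j₂±m₂, J±M) = (2,1,1,5,1,4)
P² = 288/7
sum k=0..1:
  [0] +1/12 = 1/12
  [1] −1/24 = -1/24
S = 1/24
C² = P²·S² = 1/14 ; C = +0.267261

+0.267261  (= +√(1/14))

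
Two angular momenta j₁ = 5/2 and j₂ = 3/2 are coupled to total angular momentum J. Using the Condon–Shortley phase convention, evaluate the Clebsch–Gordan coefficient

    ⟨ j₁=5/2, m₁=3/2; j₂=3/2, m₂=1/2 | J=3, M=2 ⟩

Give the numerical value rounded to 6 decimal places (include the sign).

+0.288675

triangle: 1!×4!×2!/8! = 48/40320
(j±m)!: 4!×1!×2!×1!×5!×1! = 5760
prefactor² = (2J+1)×Δ×N² = 48
  k=0: +1/(0!×1!×1!×2!×3!×0!) = 1/12
  k=1: −1/(1!×0!×0!×1!×4!×1!) = -1/24
Σ = 1/24  ⇒  CG² = 48×1/24² = 1/12
CG = +√(1/12) = +0.288675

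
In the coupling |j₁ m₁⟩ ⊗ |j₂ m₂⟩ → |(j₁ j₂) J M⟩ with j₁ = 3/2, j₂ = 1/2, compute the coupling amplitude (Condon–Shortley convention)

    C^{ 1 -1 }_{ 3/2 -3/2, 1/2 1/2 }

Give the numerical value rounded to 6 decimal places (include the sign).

triangle: 1!×2!×0!/4! = 2/24
(j±m)!: 0!×3!×1!×0!×0!×2! = 12
prefactor² = (2J+1)×Δ×N² = 3
  k=1: −1/(1!×0!×2!×0!×0!×0!) = -1/2
Σ = -1/2  ⇒  CG² = 3×(-1/2)² = 3/4
CG = −√(3/4) = -0.866025

-0.866025  (= −√(3/4))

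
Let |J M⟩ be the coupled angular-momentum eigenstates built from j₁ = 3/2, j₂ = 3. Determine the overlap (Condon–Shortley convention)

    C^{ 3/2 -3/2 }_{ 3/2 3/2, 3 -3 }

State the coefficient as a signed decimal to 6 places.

√[4·3!0!3!/7! · 3!0!0!6!0!3!] = √(5184/7)
  +(−1)^0/∏(0,3,0,0,0,3)! = 1/36  (running 1/36)
⟨..|..⟩ = √(5184/7)·(1/36) = +0.755929

+0.755929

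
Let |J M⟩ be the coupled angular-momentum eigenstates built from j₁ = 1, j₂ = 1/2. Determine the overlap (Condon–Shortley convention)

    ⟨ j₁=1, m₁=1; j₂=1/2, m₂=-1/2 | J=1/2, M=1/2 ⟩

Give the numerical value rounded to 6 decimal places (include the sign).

+√(2/3) = +0.816497

j₁+j₂−J=1  J+j₁−j₂=1  J−j₁+j₂=0  j₁+j₂+J+1=3
(j₁±m₁, j₂±m₂, J±M) = (2,0,0,1,1,0)
P² = 2/3
sum k=0..0:
  [0] +1/1 = 1
S = 1
C² = P²·S² = 2/3 ; C = +0.816497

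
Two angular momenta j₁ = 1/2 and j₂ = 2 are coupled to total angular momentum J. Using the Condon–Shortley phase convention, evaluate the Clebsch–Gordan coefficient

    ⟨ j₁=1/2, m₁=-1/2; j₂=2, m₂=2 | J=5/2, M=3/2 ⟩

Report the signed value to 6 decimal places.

+0.447214

j₁+j₂−J=0  J+j₁−j₂=1  J−j₁+j₂=4  j₁+j₂+J+1=6
(j₁±m₁, j₂±m₂, J±M) = (0,1,4,0,4,1)
P² = 576/5
sum k=0..0:
  [0] +1/24 = 1/24
S = 1/24
C² = P²·S² = 1/5 ; C = +0.447214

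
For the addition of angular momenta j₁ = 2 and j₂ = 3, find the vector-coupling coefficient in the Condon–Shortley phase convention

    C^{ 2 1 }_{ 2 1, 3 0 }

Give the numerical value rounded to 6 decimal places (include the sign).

√[5·3!1!3!/8! · 3!1!3!3!3!1!] = √(81/14)
  +(−1)^0/∏(0,3,1,3,0,0)! = 1/36  (running 1/36)
  +(−1)^1/∏(1,2,0,2,1,1)! = -1/4  (running -2/9)
⟨..|..⟩ = √(81/14)·(-2/9) = -0.534522

-0.534522  (= −√(2/7))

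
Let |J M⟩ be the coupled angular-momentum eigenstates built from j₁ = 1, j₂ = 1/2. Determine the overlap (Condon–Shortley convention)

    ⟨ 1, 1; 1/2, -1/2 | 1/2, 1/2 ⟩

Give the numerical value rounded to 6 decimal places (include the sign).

j₁+j₂−J=1  J+j₁−j₂=1  J−j₁+j₂=0  j₁+j₂+J+1=3
(j₁±m₁, j₂±m₂, J±M) = (2,0,0,1,1,0)
P² = 2/3
sum k=0..0:
  [0] +1/1 = 1
S = 1
C² = P²·S² = 2/3 ; C = +0.816497

+0.816497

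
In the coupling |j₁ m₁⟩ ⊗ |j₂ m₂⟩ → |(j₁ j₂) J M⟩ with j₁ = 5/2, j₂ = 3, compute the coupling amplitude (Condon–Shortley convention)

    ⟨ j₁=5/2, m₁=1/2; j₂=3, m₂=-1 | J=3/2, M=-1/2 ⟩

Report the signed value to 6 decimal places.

j₁+j₂−J=4  J+j₁−j₂=1  J−j₁+j₂=2  j₁+j₂+J+1=8
(j₁±m₁, j₂±m₂, J±M) = (3,2,2,4,1,2)
P² = 192/35
sum k=1..2:
  [1] −1/6 = -1/6
  [2] +1/8 = 1/8
S = -1/24
C² = P²·S² = 1/105 ; C = -0.097590

−√(1/105) ≈ -0.097590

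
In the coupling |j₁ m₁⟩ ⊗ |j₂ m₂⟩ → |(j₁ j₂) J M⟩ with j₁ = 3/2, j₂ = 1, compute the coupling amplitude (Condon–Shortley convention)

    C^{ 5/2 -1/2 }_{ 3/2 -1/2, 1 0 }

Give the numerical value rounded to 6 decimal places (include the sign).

√[6·0!3!2!/6! · 1!2!1!1!2!3!] = √(12/5)
  +(−1)^0/∏(0,0,2,1,1,1)! = 1/2  (running 1/2)
⟨..|..⟩ = √(12/5)·(1/2) = +0.774597

+0.774597  (= +√(3/5))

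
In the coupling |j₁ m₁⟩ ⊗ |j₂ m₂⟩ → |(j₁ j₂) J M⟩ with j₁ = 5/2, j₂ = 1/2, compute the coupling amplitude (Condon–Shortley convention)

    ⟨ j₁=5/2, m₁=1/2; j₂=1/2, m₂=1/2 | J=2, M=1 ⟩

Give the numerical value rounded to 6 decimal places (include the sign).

-0.577350  (= −√(1/3))

j₁+j₂−J=1  J+j₁−j₂=4  J−j₁+j₂=0  j₁+j₂+J+1=6
(j₁±m₁, j₂±m₂, J±M) = (3,2,1,0,3,1)
P² = 12
sum k=1..1:
  [1] −1/6 = -1/6
S = -1/6
C² = P²·S² = 1/3 ; C = -0.577350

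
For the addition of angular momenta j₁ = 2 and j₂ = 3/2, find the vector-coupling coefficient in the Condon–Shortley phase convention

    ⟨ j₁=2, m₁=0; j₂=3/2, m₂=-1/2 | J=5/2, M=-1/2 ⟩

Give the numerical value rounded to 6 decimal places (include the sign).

+0.292770  (= +√(3/35))

j₁+j₂−J=1  J+j₁−j₂=3  J−j₁+j₂=2  j₁+j₂+J+1=7
(j₁±m₁, j₂±m₂, J±M) = (2,2,1,2,2,3)
P² = 48/35
sum k=0..1:
  [0] +1/2 = 1/2
  [1] −1/4 = -1/4
S = 1/4
C² = P²·S² = 3/35 ; C = +0.292770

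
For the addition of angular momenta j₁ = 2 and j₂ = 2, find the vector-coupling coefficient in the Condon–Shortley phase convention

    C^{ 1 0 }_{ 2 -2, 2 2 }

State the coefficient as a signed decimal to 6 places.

j₁+j₂−J=3  J+j₁−j₂=1  J−j₁+j₂=1  j₁+j₂+J+1=6
(j₁±m₁, j₂±m₂, J±M) = (0,4,4,0,1,1)
P² = 72/5
sum k=3..3:
  [3] −1/6 = -1/6
S = -1/6
C² = P²·S² = 2/5 ; C = -0.632456

-0.632456  (= −√(2/5))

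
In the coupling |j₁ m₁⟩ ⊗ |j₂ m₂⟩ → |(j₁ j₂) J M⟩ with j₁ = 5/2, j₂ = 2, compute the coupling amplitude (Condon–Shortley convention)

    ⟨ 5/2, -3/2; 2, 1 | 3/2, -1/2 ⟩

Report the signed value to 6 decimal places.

+0.138013  (= +√(2/105))

triangle: 3!×2!×1!/7! = 12/5040
(j±m)!: 1!×4!×3!×1!×1!×2! = 288
prefactor² = (2J+1)×Δ×N² = 96/35
  k=2: +1/(2!×1!×2!×1!×0!×0!) = 1/4
  k=3: −1/(3!×0!×1!×0!×1!×1!) = -1/6
Σ = 1/12  ⇒  CG² = 96/35×1/12² = 2/105
CG = +√(2/105) = +0.138013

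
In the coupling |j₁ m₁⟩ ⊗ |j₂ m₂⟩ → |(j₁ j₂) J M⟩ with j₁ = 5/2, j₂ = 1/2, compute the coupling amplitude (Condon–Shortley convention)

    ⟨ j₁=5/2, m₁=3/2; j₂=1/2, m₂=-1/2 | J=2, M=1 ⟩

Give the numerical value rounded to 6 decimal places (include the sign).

triangle: 1!*4!*0!/6! = 24/720
(j±m)!: 4!*1!*0!*1!*3!*1! = 144
prefactor² = (2J+1)*Δ*N² = 24
  k=0: +1/(0!*1!*1!*0!*3!*0!) = 1/6
Σ = 1/6  ⇒  CG² = 24*1/6² = 2/3
CG = +√(2/3) = +0.816497

+√(2/3) ≈ +0.816497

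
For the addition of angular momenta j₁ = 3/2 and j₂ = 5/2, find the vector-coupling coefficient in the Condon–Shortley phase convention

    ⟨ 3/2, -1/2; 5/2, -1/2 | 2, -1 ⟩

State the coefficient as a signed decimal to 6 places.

triangle: 2!·1!·3!/7! = 12/5040
(j±m)!: 1!·2!·2!·3!·1!·3! = 144
prefactor² = (2J+1)·Δ·N² = 12/7
  k=1: −1/(1!·1!·1!·1!·0!·2!) = -1/2
  k=2: +1/(2!·0!·0!·0!·1!·3!) = 1/12
Σ = -5/12  ⇒  CG² = 12/7·(-5/12)² = 25/84
CG = −√(25/84) = -0.545545

-0.545545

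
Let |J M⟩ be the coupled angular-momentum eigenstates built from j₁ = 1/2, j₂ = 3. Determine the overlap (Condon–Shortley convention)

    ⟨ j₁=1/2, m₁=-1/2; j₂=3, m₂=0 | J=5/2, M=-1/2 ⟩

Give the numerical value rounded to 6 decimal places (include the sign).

-0.654654  (= −√(3/7))

triangle: 1!*0!*5!/7! = 120/5040
(j±m)!: 0!*1!*3!*3!*2!*3! = 432
prefactor² = (2J+1)*Δ*N² = 432/7
  k=1: −1/(1!*0!*0!*2!*0!*3!) = -1/12
Σ = -1/12  ⇒  CG² = 432/7*(-1/12)² = 3/7
CG = −√(3/7) = -0.654654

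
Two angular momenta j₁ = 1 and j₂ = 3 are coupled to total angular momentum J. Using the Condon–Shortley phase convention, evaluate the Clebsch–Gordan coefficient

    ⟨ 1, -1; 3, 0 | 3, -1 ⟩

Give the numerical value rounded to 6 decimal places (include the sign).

-0.707107  (= −√(1/2))

triangle: 1!×1!×5!/8! = 120/40320
(j±m)!: 0!×2!×3!×3!×2!×4! = 3456
prefactor² = (2J+1)×Δ×N² = 72
  k=1: −1/(1!×0!×1!×2!×0!×3!) = -1/12
Σ = -1/12  ⇒  CG² = 72×(-1/12)² = 1/2
CG = −√(1/2) = -0.707107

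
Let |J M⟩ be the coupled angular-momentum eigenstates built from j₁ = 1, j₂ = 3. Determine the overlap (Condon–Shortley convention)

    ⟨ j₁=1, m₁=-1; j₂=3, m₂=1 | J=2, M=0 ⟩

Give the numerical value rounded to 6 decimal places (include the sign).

+0.534522

j₁+j₂−J=2  J+j₁−j₂=0  J−j₁+j₂=4  j₁+j₂+J+1=7
(j₁±m₁, j₂±m₂, J±M) = (0,2,4,2,2,2)
P² = 128/7
sum k=2..2:
  [2] +1/8 = 1/8
S = 1/8
C² = P²·S² = 2/7 ; C = +0.534522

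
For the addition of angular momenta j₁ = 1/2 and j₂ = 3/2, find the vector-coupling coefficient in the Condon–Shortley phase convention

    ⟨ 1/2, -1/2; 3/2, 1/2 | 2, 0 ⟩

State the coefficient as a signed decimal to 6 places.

√[5·0!1!3!/5! · 0!1!2!1!2!2!] = √(2)
  +(−1)^0/∏(0,0,1,2,0,1)! = 1/2  (running 1/2)
⟨..|..⟩ = √(2)·(1/2) = +0.707107

+0.707107  (= +√(1/2))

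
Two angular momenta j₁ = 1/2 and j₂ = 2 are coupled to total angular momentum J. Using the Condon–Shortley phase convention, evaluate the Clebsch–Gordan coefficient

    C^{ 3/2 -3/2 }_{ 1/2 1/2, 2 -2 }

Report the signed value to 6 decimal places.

√[4·1!0!3!/5! · 1!0!0!4!0!3!] = √(144/5)
  +(−1)^0/∏(0,1,0,0,0,3)! = 1/6  (running 1/6)
⟨..|..⟩ = √(144/5)·(1/6) = +0.894427

+√(4/5) ≈ +0.894427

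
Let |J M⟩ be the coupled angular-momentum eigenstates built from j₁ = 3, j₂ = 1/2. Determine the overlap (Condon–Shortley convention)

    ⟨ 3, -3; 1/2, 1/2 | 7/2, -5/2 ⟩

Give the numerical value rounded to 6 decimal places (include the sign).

triangle: 0!×6!×1!/8! = 720/40320
(j±m)!: 0!×6!×1!×0!×1!×6! = 518400
prefactor² = (2J+1)×Δ×N² = 518400/7
  k=0: +1/(0!×0!×6!×1!×0!×0!) = 1/720
Σ = 1/720  ⇒  CG² = 518400/7×1/720² = 1/7
CG = +√(1/7) = +0.377964

+√(1/7) ≈ +0.377964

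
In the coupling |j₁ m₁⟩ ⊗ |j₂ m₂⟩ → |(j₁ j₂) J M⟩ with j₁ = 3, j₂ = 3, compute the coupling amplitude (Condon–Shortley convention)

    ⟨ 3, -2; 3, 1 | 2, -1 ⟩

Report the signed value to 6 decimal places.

√[5·4!2!2!/9! · 1!5!4!2!1!3!] = √(320/7)
  +(−1)^3/∏(3,1,2,1,0,1)! = -1/12  (running -1/12)
  +(−1)^4/∏(4,0,1,0,1,2)! = 1/48  (running -1/16)
⟨..|..⟩ = √(320/7)·(-1/16) = -0.422577

-0.422577  (= −√(5/28))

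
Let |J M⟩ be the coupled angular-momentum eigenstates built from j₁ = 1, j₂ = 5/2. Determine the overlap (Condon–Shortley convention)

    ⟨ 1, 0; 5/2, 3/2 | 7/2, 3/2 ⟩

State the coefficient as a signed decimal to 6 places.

+√(10/21) ≈ +0.690066

triangle: 0!*2!*5!/8! = 240/40320
(j±m)!: 1!*1!*4!*1!*5!*2! = 5760
prefactor² = (2J+1)*Δ*N² = 1920/7
  k=0: +1/(0!*0!*1!*4!*1!*1!) = 1/24
Σ = 1/24  ⇒  CG² = 1920/7*1/24² = 10/21
CG = +√(10/21) = +0.690066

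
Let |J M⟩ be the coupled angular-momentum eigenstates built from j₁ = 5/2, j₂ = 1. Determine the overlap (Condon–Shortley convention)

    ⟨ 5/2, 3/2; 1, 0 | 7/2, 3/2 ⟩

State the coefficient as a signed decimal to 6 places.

triangle: 0!×5!×2!/8! = 240/40320
(j±m)!: 4!×1!×1!×1!×5!×2! = 5760
prefactor² = (2J+1)×Δ×N² = 1920/7
  k=0: +1/(0!×0!×1!×1!×4!×1!) = 1/24
Σ = 1/24  ⇒  CG² = 1920/7×1/24² = 10/21
CG = +√(10/21) = +0.690066

+√(10/21) ≈ +0.690066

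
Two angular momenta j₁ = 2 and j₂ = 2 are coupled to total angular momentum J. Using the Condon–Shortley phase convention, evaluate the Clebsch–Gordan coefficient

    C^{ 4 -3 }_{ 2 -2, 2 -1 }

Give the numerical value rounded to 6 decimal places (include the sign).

√[9·0!4!4!/9! · 0!4!1!3!1!7!] = √(10368)
  +(−1)^0/∏(0,0,4,1,0,3)! = 1/144  (running 1/144)
⟨..|..⟩ = √(10368)·(1/144) = +0.707107

+0.707107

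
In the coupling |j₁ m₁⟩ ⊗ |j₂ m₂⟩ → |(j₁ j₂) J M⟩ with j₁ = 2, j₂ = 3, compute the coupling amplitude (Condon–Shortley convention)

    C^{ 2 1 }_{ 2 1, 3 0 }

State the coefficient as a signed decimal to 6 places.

-0.534522  (= −√(2/7))

j₁+j₂−J=3  J+j₁−j₂=1  J−j₁+j₂=3  j₁+j₂+J+1=8
(j₁±m₁, j₂±m₂, J±M) = (3,1,3,3,3,1)
P² = 81/14
sum k=0..1:
  [0] +1/36 = 1/36
  [1] −1/4 = -1/4
S = -2/9
C² = P²·S² = 2/7 ; C = -0.534522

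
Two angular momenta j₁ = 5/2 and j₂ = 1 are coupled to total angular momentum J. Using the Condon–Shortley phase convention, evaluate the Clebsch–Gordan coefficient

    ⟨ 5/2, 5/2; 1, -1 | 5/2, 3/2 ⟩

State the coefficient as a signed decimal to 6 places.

+√(2/7) ≈ +0.534522

√[6·1!4!1!/7! · 5!0!0!2!4!1!] = √(1152/7)
  +(−1)^0/∏(0,1,0,0,4,1)! = 1/24  (running 1/24)
⟨..|..⟩ = √(1152/7)·(1/24) = +0.534522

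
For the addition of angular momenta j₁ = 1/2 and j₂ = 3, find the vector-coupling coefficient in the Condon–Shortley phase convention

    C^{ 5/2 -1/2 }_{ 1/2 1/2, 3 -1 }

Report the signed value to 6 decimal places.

+√(4/7) ≈ +0.755929

j₁+j₂−J=1  J+j₁−j₂=0  J−j₁+j₂=5  j₁+j₂+J+1=7
(j₁±m₁, j₂±m₂, J±M) = (1,0,2,4,2,3)
P² = 576/7
sum k=0..0:
  [0] +1/12 = 1/12
S = 1/12
C² = P²·S² = 4/7 ; C = +0.755929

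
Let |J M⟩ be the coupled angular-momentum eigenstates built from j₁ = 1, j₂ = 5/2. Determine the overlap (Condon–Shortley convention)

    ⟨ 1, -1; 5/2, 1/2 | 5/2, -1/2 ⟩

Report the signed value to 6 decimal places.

√[6·1!1!4!/7! · 0!2!3!2!2!3!] = √(288/35)
  +(−1)^1/∏(1,0,1,2,0,2)! = -1/4  (running -1/4)
⟨..|..⟩ = √(288/35)·(-1/4) = -0.717137

−√(18/35) ≈ -0.717137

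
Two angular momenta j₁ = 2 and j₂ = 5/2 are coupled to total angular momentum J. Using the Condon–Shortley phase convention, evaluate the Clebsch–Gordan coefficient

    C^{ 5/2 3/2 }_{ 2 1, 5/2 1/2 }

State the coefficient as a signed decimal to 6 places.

-0.414039  (= −√(6/35))

triangle: 2!×2!×3!/8! = 24/40320
(j±m)!: 3!×1!×3!×2!×4!×1! = 1728
prefactor² = (2J+1)×Δ×N² = 216/35
  k=0: +1/(0!×2!×1!×3!×1!×0!) = 1/12
  k=1: −1/(1!×1!×0!×2!×2!×1!) = -1/4
Σ = -1/6  ⇒  CG² = 216/35×(-1/6)² = 6/35
CG = −√(6/35) = -0.414039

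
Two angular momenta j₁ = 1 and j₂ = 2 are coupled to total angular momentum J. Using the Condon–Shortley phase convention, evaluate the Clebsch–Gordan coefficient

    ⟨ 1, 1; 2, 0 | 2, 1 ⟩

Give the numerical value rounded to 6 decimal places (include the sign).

√[5·1!1!3!/6! · 2!0!2!2!3!1!] = √(2)
  +(−1)^0/∏(0,1,0,2,1,1)! = 1/2  (running 1/2)
⟨..|..⟩ = √(2)·(1/2) = +0.707107

+√(1/2) = +0.707107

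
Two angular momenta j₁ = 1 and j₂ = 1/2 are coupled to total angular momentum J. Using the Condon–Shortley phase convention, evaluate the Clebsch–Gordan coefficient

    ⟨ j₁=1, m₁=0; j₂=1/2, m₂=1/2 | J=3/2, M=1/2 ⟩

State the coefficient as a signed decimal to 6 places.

triangle: 0!*2!*1!/4! = 2/24
(j±m)!: 1!*1!*1!*0!*2!*1! = 2
prefactor² = (2J+1)*Δ*N² = 2/3
  k=0: +1/(0!*0!*1!*1!*1!*0!) = 1
Σ = 1  ⇒  CG² = 2/3*1² = 2/3
CG = +√(2/3) = +0.816497

+√(2/3) ≈ +0.816497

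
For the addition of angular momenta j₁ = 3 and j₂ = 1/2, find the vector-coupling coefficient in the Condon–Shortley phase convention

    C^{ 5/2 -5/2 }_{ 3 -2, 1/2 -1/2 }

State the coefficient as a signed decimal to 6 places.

triangle: 1!×5!×0!/7! = 120/5040
(j±m)!: 1!×5!×0!×1!×0!×5! = 14400
prefactor² = (2J+1)×Δ×N² = 14400/7
  k=0: +1/(0!×1!×5!×0!×0!×0!) = 1/120
Σ = 1/120  ⇒  CG² = 14400/7×1/120² = 1/7
CG = +√(1/7) = +0.377964

+0.377964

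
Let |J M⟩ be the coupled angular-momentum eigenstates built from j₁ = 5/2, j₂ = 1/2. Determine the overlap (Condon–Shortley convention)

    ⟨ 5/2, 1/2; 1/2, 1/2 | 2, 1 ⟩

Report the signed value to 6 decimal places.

−√(1/3) = -0.577350

j₁+j₂−J=1  J+j₁−j₂=4  J−j₁+j₂=0  j₁+j₂+J+1=6
(j₁±m₁, j₂±m₂, J±M) = (3,2,1,0,3,1)
P² = 12
sum k=1..1:
  [1] −1/6 = -1/6
S = -1/6
C² = P²·S² = 1/3 ; C = -0.577350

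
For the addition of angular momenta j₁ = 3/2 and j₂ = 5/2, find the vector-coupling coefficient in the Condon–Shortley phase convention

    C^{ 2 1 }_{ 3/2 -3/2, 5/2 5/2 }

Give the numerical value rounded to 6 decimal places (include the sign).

+√(5/14) ≈ +0.597614

√[5·2!1!3!/7! · 0!3!5!0!3!1!] = √(360/7)
  +(−1)^2/∏(2,0,1,3,0,0)! = 1/12  (running 1/12)
⟨..|..⟩ = √(360/7)·(1/12) = +0.597614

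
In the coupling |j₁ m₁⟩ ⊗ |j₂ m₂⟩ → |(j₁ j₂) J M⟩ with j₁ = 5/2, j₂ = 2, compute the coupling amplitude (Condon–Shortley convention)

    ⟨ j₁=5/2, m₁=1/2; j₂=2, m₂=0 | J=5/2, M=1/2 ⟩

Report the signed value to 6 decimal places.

triangle: 2!*3!*2!/8! = 24/40320
(j±m)!: 3!*2!*2!*2!*3!*2! = 576
prefactor² = (2J+1)*Δ*N² = 72/35
  k=0: +1/(0!*2!*2!*2!*1!*0!) = 1/8
  k=1: −1/(1!*1!*1!*1!*2!*1!) = -1/2
  k=2: +1/(2!*0!*0!*0!*3!*2!) = 1/24
Σ = -1/3  ⇒  CG² = 72/35*(-1/3)² = 8/35
CG = −√(8/35) = -0.478091

-0.478091  (= −√(8/35))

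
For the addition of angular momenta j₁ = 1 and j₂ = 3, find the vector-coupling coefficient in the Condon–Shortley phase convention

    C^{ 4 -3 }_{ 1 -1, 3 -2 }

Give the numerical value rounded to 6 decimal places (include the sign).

+0.866025  (= +√(3/4))

j₁+j₂−J=0  J+j₁−j₂=2  J−j₁+j₂=6  j₁+j₂+J+1=9
(j₁±m₁, j₂±m₂, J±M) = (0,2,1,5,1,7)
P² = 43200
sum k=0..0:
  [0] +1/240 = 1/240
S = 1/240
C² = P²·S² = 3/4 ; C = +0.866025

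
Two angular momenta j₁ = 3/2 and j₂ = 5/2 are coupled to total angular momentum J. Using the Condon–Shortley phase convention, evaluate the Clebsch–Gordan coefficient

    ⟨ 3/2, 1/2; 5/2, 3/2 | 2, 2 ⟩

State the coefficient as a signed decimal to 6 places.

−√(8/21) ≈ -0.617213

j₁+j₂−J=2  J+j₁−j₂=1  J−j₁+j₂=3  j₁+j₂+J+1=7
(j₁±m₁, j₂±m₂, J±M) = (2,1,4,1,4,0)
P² = 96/7
sum k=1..1:
  [1] −1/6 = -1/6
S = -1/6
C² = P²·S² = 8/21 ; C = -0.617213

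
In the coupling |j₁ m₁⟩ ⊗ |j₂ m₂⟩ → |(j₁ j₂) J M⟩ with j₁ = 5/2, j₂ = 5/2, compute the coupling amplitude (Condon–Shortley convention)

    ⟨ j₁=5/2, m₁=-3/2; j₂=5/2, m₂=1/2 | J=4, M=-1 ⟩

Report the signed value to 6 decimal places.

triangle: 1!·4!·4!/10! = 576/3628800
(j±m)!: 1!·4!·3!·2!·3!·5! = 207360
prefactor² = (2J+1)·Δ·N² = 10368/35
  k=0: +1/(0!·1!·4!·3!·0!·1!) = 1/144
  k=1: −1/(1!·0!·3!·2!·1!·2!) = -1/24
Σ = -5/144  ⇒  CG² = 10368/35·(-5/144)² = 5/14
CG = −√(5/14) = -0.597614

-0.597614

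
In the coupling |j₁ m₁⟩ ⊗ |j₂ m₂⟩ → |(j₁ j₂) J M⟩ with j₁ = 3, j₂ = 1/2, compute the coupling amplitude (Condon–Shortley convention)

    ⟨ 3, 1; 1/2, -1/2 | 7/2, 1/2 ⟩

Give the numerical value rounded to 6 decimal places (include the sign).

+0.654654

j₁+j₂−J=0  J+j₁−j₂=6  J−j₁+j₂=1  j₁+j₂+J+1=8
(j₁±m₁, j₂±m₂, J±M) = (4,2,0,1,4,3)
P² = 6912/7
sum k=0..0:
  [0] +1/48 = 1/48
S = 1/48
C² = P²·S² = 3/7 ; C = +0.654654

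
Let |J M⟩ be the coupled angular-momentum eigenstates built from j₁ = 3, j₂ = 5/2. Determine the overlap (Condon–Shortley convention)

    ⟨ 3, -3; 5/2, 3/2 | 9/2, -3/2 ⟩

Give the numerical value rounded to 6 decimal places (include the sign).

j₁+j₂−J=1  J+j₁−j₂=5  J−j₁+j₂=4  j₁+j₂+J+1=11
(j₁±m₁, j₂±m₂, J±M) = (0,6,4,1,3,6)
P² = 4147200/77
sum k=1..1:
  [1] −1/720 = -1/720
S = -1/720
C² = P²·S² = 8/77 ; C = -0.322329

-0.322329  (= −√(8/77))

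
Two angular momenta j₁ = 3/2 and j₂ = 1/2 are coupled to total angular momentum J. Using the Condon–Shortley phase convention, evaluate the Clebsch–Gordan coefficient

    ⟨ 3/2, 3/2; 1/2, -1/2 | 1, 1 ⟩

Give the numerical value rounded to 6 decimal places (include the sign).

j₁+j₂−J=1  J+j₁−j₂=2  J−j₁+j₂=0  j₁+j₂+J+1=4
(j₁±m₁, j₂±m₂, J±M) = (3,0,0,1,2,0)
P² = 3
sum k=0..0:
  [0] +1/2 = 1/2
S = 1/2
C² = P²·S² = 3/4 ; C = +0.866025

+0.866025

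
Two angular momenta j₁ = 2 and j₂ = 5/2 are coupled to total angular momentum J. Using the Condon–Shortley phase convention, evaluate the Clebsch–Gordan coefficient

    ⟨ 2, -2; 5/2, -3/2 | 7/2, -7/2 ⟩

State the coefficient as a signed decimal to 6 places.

triangle: 1!×3!×4!/9! = 144/362880
(j±m)!: 0!×4!×1!×4!×0!×7! = 2903040
prefactor² = (2J+1)×Δ×N² = 9216
  k=1: −1/(1!×0!×3!×0!×0!×4!) = -1/144
Σ = -1/144  ⇒  CG² = 9216×(-1/144)² = 4/9
CG = −√(4/9) = -0.666667

-0.666667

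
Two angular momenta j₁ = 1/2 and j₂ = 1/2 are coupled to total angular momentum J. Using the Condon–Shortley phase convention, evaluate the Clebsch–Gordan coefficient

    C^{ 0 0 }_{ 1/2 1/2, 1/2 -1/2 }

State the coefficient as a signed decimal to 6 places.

j₁+j₂−J=1  J+j₁−j₂=0  J−j₁+j₂=0  j₁+j₂+J+1=2
(j₁±m₁, j₂±m₂, J±M) = (1,0,0,1,0,0)
P² = 1/2
sum k=0..0:
  [0] +1/1 = 1
S = 1
C² = P²·S² = 1/2 ; C = +0.707107

+√(1/2) ≈ +0.707107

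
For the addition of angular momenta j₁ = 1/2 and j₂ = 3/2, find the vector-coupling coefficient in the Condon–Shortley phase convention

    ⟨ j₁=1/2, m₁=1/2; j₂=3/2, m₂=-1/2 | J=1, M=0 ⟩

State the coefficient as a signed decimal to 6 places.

j₁+j₂−J=1  J+j₁−j₂=0  J−j₁+j₂=2  j₁+j₂+J+1=4
(j₁±m₁, j₂±m₂, J±M) = (1,0,1,2,1,1)
P² = 1/2
sum k=0..0:
  [0] +1/1 = 1
S = 1
C² = P²·S² = 1/2 ; C = +0.707107

+0.707107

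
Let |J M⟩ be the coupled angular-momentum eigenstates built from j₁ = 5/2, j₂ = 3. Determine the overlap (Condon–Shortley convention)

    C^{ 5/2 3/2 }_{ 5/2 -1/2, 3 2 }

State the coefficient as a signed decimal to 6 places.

+0.267261  (= +√(1/14))

√[6·3!2!3!/9! · 2!3!5!1!4!1!] = √(288/7)
  +(−1)^2/∏(2,1,1,3,1,0)! = 1/12  (running 1/12)
  +(−1)^3/∏(3,0,0,2,2,1)! = -1/24  (running 1/24)
⟨..|..⟩ = √(288/7)·(1/24) = +0.267261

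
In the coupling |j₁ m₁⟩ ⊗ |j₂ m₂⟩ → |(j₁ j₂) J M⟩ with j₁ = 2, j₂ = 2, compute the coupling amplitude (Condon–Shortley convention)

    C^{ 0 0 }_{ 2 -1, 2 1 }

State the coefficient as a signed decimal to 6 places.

triangle: 4!·0!·0!/5! = 24/120
(j±m)!: 1!·3!·3!·1!·0!·0! = 36
prefactor² = (2J+1)·Δ·N² = 36/5
  k=3: −1/(3!·1!·0!·0!·0!·0!) = -1/6
Σ = -1/6  ⇒  CG² = 36/5·(-1/6)² = 1/5
CG = −√(1/5) = -0.447214

-0.447214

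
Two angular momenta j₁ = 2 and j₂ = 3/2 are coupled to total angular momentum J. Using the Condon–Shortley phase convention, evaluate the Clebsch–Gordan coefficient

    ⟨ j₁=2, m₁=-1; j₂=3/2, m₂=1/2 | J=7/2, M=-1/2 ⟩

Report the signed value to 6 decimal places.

j₁+j₂−J=0  J+j₁−j₂=4  J−j₁+j₂=3  j₁+j₂+J+1=8
(j₁±m₁, j₂±m₂, J±M) = (1,3,2,1,3,4)
P² = 1728/35
sum k=0..0:
  [0] +1/12 = 1/12
S = 1/12
C² = P²·S² = 12/35 ; C = +0.585540

+0.585540  (= +√(12/35))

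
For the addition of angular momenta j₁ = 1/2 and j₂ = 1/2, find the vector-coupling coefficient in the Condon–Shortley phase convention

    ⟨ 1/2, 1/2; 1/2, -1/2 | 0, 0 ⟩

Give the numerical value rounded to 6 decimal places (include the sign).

+0.707107

triangle: 1!×0!×0!/2! = 1/2
(j±m)!: 1!×0!×0!×1!×0!×0! = 1
prefactor² = (2J+1)×Δ×N² = 1/2
  k=0: +1/(0!×1!×0!×0!×0!×0!) = 1
Σ = 1  ⇒  CG² = 1/2×1² = 1/2
CG = +√(1/2) = +0.707107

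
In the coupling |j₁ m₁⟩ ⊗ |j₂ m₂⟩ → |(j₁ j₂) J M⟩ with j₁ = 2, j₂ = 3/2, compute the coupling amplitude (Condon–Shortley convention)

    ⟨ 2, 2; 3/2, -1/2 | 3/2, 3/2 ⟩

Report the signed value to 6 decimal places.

+√(2/5) ≈ +0.632456

triangle: 2!·2!·1!/6! = 4/720
(j±m)!: 4!·0!·1!·2!·3!·0! = 288
prefactor² = (2J+1)·Δ·N² = 32/5
  k=0: +1/(0!·2!·0!·1!·2!·0!) = 1/4
Σ = 1/4  ⇒  CG² = 32/5·1/4² = 2/5
CG = +√(2/5) = +0.632456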